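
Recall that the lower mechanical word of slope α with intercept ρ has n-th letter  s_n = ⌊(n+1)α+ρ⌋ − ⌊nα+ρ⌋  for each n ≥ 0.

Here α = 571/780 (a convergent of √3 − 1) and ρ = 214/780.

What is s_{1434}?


(n+1)α + ρ = (1435·571 + 214) / 780 = 819599/780
nα + ρ     = (1434·571 + 214) / 780 = 819028/780
⌊819599/780⌋ = 1050,  ⌊819028/780⌋ = 1050
s_{1434} = 1050 − 1050 = 0

0


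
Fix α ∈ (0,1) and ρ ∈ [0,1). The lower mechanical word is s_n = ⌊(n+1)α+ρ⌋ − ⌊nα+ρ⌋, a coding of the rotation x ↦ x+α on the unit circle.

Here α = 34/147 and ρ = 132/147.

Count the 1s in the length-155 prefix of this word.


#1s = Σ_{n=0}^{154} s_n = Σ_{n=0}^{154} (⌊(n+1)α+ρ⌋ − ⌊nα+ρ⌋)
the sum telescopes: every ⌊nα+ρ⌋ with 0 < n < 155 appears once with + and once with −, leaving ⌊155α+ρ⌋ − ⌊0·α+ρ⌋
155α + ρ = (155·34 + 132) / 147 = 5402/147
ρ = 132/147
⌊5402/147⌋ = 36,  ⌊132/147⌋ = 0
#1s = 36 − 0 = 36

36


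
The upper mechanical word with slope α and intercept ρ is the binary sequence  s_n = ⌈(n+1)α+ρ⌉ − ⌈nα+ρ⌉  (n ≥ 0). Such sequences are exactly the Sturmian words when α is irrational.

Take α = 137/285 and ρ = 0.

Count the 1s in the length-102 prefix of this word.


50

#1s = Σ_{n=0}^{101} s_n = Σ_{n=0}^{101} (⌈(n+1)α+ρ⌉ − ⌈nα+ρ⌉)
the sum telescopes: every ⌈nα+ρ⌉ with 0 < n < 102 appears once with + and once with −, leaving ⌈102α+ρ⌉ − ⌈0·α+ρ⌉
102α + ρ = (102·137) / 285 = 13974/285
ρ = 0/285
⌈13974/285⌉ = 50,  ⌈0/285⌉ = 0
#1s = 50 − 0 = 50


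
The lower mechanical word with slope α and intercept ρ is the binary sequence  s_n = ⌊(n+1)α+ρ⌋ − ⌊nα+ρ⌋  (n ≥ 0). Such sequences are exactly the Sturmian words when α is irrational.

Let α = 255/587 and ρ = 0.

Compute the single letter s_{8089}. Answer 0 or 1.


(n+1)α + ρ = (8090·255) / 587 = 2062950/587
nα + ρ     = (8089·255) / 587 = 2062695/587
⌊2062950/587⌋ = 3514,  ⌊2062695/587⌋ = 3513
s_{8089} = 3514 − 3513 = 1

1


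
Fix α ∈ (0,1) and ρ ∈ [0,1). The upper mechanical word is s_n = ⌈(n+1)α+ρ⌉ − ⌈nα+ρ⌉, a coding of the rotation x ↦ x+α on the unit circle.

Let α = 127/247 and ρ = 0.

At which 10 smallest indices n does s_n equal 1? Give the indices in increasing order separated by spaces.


0 1 3 5 7 9 11 13 15 17

n=0: ⌈127/247⌉−⌈0/247⌉ = 1−0 = 1  ← one
n=1: ⌈254/247⌉−⌈127/247⌉ = 2−1 = 1  ← one
n=2: ⌈381/247⌉−⌈254/247⌉ = 2−2 = 0
n=3: ⌈508/247⌉−⌈381/247⌉ = 3−2 = 1  ← one
n=4: ⌈635/247⌉−⌈508/247⌉ = 3−3 = 0
n=5: ⌈762/247⌉−⌈635/247⌉ = 4−3 = 1  ← one
n=6: ⌈889/247⌉−⌈762/247⌉ = 4−4 = 0
n=7: ⌈1016/247⌉−⌈889/247⌉ = 5−4 = 1  ← one
n=8: ⌈1143/247⌉−⌈1016/247⌉ = 5−5 = 0
n=9: ⌈1270/247⌉−⌈1143/247⌉ = 6−5 = 1  ← one
n=10: ⌈1397/247⌉−⌈1270/247⌉ = 6−6 = 0
n=11: ⌈1524/247⌉−⌈1397/247⌉ = 7−6 = 1  ← one
n=12: ⌈1651/247⌉−⌈1524/247⌉ = 7−7 = 0
n=13: ⌈1778/247⌉−⌈1651/247⌉ = 8−7 = 1  ← one
n=14: ⌈1905/247⌉−⌈1778/247⌉ = 8−8 = 0
n=15: ⌈2032/247⌉−⌈1905/247⌉ = 9−8 = 1  ← one
n=16: ⌈2159/247⌉−⌈2032/247⌉ = 9−9 = 0
n=17: ⌈2286/247⌉−⌈2159/247⌉ = 10−9 = 1  ← one
positions of the first 10 ones: 0 1 3 5 7 9 11 13 15 17


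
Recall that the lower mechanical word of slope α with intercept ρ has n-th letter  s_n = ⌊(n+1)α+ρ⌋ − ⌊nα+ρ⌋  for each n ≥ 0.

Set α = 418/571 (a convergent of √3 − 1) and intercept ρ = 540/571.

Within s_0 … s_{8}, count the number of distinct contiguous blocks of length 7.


t_n = ⌊(n·418+540)/571⌋ for n = 0 … 9:
  n=0…9: ⌊540/571⌋=0 ⌊958/571⌋=1 ⌊1376/571⌋=2 ⌊1794/571⌋=3 ⌊2212/571⌋=3 ⌊2630/571⌋=4 ⌊3048/571⌋=5 ⌊3466/571⌋=6 ⌊3884/571⌋=6 ⌊4302/571⌋=7
s_n = t_(n+1) − t_n for n = 0 … 8 gives
prefix = 111011101
slide a length-7 window over [0..6] … [2..8] (3 windows); first occurrence of each distinct factor:
  [  0..  6] 1110111
  [  1..  7] 1101110
  [  2..  8] 1011101
distinct factors: {1011101, 1101110, 1110111}
count = 3  (Sturmian bound for length 7 is 8)

3


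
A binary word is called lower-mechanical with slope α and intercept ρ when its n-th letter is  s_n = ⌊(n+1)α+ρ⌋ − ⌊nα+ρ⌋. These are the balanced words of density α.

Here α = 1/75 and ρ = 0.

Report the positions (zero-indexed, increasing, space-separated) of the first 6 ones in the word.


n=0: ⌊1/75⌋−⌊0/75⌋ = 0−0 = 0
n=1: ⌊2/75⌋−⌊1/75⌋ = 0−0 = 0
  …
n=74: ⌊75/75⌋−⌊74/75⌋ = 1−0 = 1  ← one
n=75: ⌊76/75⌋−⌊75/75⌋ = 1−1 = 0
n=76: ⌊77/75⌋−⌊76/75⌋ = 1−1 = 0
  …
n=149: ⌊150/75⌋−⌊149/75⌋ = 2−1 = 1  ← one
n=150: ⌊151/75⌋−⌊150/75⌋ = 2−2 = 0
n=151: ⌊152/75⌋−⌊151/75⌋ = 2−2 = 0
  …
n=224: ⌊225/75⌋−⌊224/75⌋ = 3−2 = 1  ← one
n=225: ⌊226/75⌋−⌊225/75⌋ = 3−3 = 0
n=226: ⌊227/75⌋−⌊226/75⌋ = 3−3 = 0
  …
n=299: ⌊300/75⌋−⌊299/75⌋ = 4−3 = 1  ← one
n=300: ⌊301/75⌋−⌊300/75⌋ = 4−4 = 0
n=301: ⌊302/75⌋−⌊301/75⌋ = 4−4 = 0
  …
n=374: ⌊375/75⌋−⌊374/75⌋ = 5−4 = 1  ← one
n=375: ⌊376/75⌋−⌊375/75⌋ = 5−5 = 0
n=376: ⌊377/75⌋−⌊376/75⌋ = 5−5 = 0
  …
n=449: ⌊450/75⌋−⌊449/75⌋ = 6−5 = 1  ← one
positions of the first 6 ones: 74 149 224 299 374 449

74 149 224 299 374 449


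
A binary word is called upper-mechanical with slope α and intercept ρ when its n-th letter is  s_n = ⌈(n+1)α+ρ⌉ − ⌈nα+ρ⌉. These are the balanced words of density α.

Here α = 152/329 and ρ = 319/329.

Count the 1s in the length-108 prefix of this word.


#1s = Σ_{n=0}^{107} s_n = Σ_{n=0}^{107} (⌈(n+1)α+ρ⌉ − ⌈nα+ρ⌉)
the sum telescopes: every ⌈nα+ρ⌉ with 0 < n < 108 appears once with + and once with −, leaving ⌈108α+ρ⌉ − ⌈0·α+ρ⌉
108α + ρ = (108·152 + 319) / 329 = 16735/329
ρ = 319/329
⌈16735/329⌉ = 51,  ⌈319/329⌉ = 1
#1s = 51 − 1 = 50

50


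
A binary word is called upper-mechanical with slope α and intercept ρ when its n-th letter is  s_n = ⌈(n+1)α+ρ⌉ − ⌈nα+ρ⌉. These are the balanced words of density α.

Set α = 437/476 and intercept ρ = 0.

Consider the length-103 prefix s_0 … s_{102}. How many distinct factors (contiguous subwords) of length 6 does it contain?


7

t_n = ⌈(n·437)/476⌉ for n = 0 … 103:
  n=0…9: ⌈0/476⌉=0 ⌈437/476⌉=1 ⌈874/476⌉=2 ⌈1311/476⌉=3 ⌈1748/476⌉=4 ⌈2185/476⌉=5 ⌈2622/476⌉=6 ⌈3059/476⌉=7 ⌈3496/476⌉=8 ⌈3933/476⌉=9
  n=10…19: ⌈4370/476⌉=10 ⌈4807/476⌉=11 ⌈5244/476⌉=12 ⌈5681/476⌉=12 ⌈6118/476⌉=13 ⌈6555/476⌉=14 ⌈6992/476⌉=15 ⌈7429/476⌉=16 ⌈7866/476⌉=17 ⌈8303/476⌉=18
  n=20…29: ⌈8740/476⌉=19 ⌈9177/476⌉=20 ⌈9614/476⌉=21 ⌈10051/476⌉=22 ⌈10488/476⌉=23 ⌈10925/476⌉=23 ⌈11362/476⌉=24 ⌈11799/476⌉=25 ⌈12236/476⌉=26 ⌈12673/476⌉=27
  n=30…39: ⌈13110/476⌉=28 ⌈13547/476⌉=29 ⌈13984/476⌉=30 ⌈14421/476⌉=31 ⌈14858/476⌉=32 ⌈15295/476⌉=33 ⌈15732/476⌉=34 ⌈16169/476⌉=34 ⌈16606/476⌉=35 ⌈17043/476⌉=36
  n=40…49: ⌈17480/476⌉=37 ⌈17917/476⌉=38 ⌈18354/476⌉=39 ⌈18791/476⌉=40 ⌈19228/476⌉=41 ⌈19665/476⌉=42 ⌈20102/476⌉=43 ⌈20539/476⌉=44 ⌈20976/476⌉=45 ⌈21413/476⌉=45
  n=50…59: ⌈21850/476⌉=46 ⌈22287/476⌉=47 ⌈22724/476⌉=48 ⌈23161/476⌉=49 ⌈23598/476⌉=50 ⌈24035/476⌉=51 ⌈24472/476⌉=52 ⌈24909/476⌉=53 ⌈25346/476⌉=54 ⌈25783/476⌉=55
  n=60…69: ⌈26220/476⌉=56 ⌈26657/476⌉=57 ⌈27094/476⌉=57 ⌈27531/476⌉=58 ⌈27968/476⌉=59 ⌈28405/476⌉=60 ⌈28842/476⌉=61 ⌈29279/476⌉=62 ⌈29716/476⌉=63 ⌈30153/476⌉=64
  n=70…79: ⌈30590/476⌉=65 ⌈31027/476⌉=66 ⌈31464/476⌉=67 ⌈31901/476⌉=68 ⌈32338/476⌉=68 ⌈32775/476⌉=69 ⌈33212/476⌉=70 ⌈33649/476⌉=71 ⌈34086/476⌉=72 ⌈34523/476⌉=73
  n=80…89: ⌈34960/476⌉=74 ⌈35397/476⌉=75 ⌈35834/476⌉=76 ⌈36271/476⌉=77 ⌈36708/476⌉=78 ⌈37145/476⌉=79 ⌈37582/476⌉=79 ⌈38019/476⌉=80 ⌈38456/476⌉=81 ⌈38893/476⌉=82
  n=90…99: ⌈39330/476⌉=83 ⌈39767/476⌉=84 ⌈40204/476⌉=85 ⌈40641/476⌉=86 ⌈41078/476⌉=87 ⌈41515/476⌉=88 ⌈41952/476⌉=89 ⌈42389/476⌉=90 ⌈42826/476⌉=90 ⌈43263/476⌉=91
  n=100…103: ⌈43700/476⌉=92 ⌈44137/476⌉=93 ⌈44574/476⌉=94 ⌈45011/476⌉=95
s_n = t_(n+1) − t_n for n = 0 … 102 gives
prefix = 1111111111110111111111110111111111110111111111110111111111111011111111111011111111111011111111111011111
slide a length-6 window over [0..5] … [97..102] (98 windows); first occurrence of each distinct factor:
  [  0..  5] 111111
  [  7.. 12] 111110
  [  8.. 13] 111101
  [  9.. 14] 111011
  [ 10.. 15] 110111
  [ 11.. 16] 101111
  [ 12.. 17] 011111
  (the other 91 windows repeat one of these)
distinct factors: {011111, 101111, 110111, 111011, 111101, 111110, 111111}
count = 7  (Sturmian bound for length 6 is 7)


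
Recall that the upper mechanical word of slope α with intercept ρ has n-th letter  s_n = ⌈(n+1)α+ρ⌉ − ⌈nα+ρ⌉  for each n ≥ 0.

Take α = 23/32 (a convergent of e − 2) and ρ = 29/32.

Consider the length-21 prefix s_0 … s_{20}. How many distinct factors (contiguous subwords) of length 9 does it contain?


7

t_n = ⌈(n·23+29)/32⌉ for n = 0 … 21:
  n=0…9: ⌈29/32⌉=1 ⌈52/32⌉=2 ⌈75/32⌉=3 ⌈98/32⌉=4 ⌈121/32⌉=4 ⌈144/32⌉=5 ⌈167/32⌉=6 ⌈190/32⌉=6 ⌈213/32⌉=7 ⌈236/32⌉=8
  n=10…19: ⌈259/32⌉=9 ⌈282/32⌉=9 ⌈305/32⌉=10 ⌈328/32⌉=11 ⌈351/32⌉=11 ⌈374/32⌉=12 ⌈397/32⌉=13 ⌈420/32⌉=14 ⌈443/32⌉=14 ⌈466/32⌉=15
  n=20…21: ⌈489/32⌉=16 ⌈512/32⌉=16
s_n = t_(n+1) − t_n for n = 0 … 20 gives
prefix = 111011011101101110110
slide a length-9 window over [0..8] … [12..20] (13 windows); first occurrence of each distinct factor:
  [  0..  8] 111011011
  [  1..  9] 110110111
  [  2.. 10] 101101110
  [  3.. 11] 011011101
  [  4.. 12] 110111011
  [  5.. 13] 101110110
  [  6.. 14] 011101101
  (the other 6 windows repeat one of these)
distinct factors: {011011101, 011101101, 101101110, 101110110, 110110111, 110111011, 111011011}
count = 7  (Sturmian bound for length 9 is 10)


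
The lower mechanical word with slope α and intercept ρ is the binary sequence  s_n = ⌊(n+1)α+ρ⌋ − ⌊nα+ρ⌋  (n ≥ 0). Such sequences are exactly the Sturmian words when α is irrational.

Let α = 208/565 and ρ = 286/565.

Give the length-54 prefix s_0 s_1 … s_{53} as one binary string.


n=0: ⌊(1·208+286)/565⌋ − ⌊(0·208+286)/565⌋ = ⌊494/565⌋ − ⌊286/565⌋ = 0 − 0 = 0
n=1: ⌊(2·208+286)/565⌋ − ⌊(1·208+286)/565⌋ = ⌊702/565⌋ − ⌊494/565⌋ = 1 − 0 = 1
n=2: ⌊(3·208+286)/565⌋ − ⌊(2·208+286)/565⌋ = ⌊910/565⌋ − ⌊702/565⌋ = 1 − 1 = 0
n=3: ⌊(4·208+286)/565⌋ − ⌊(3·208+286)/565⌋ = ⌊1118/565⌋ − ⌊910/565⌋ = 1 − 1 = 0
n=4: ⌊(5·208+286)/565⌋ − ⌊(4·208+286)/565⌋ = ⌊1326/565⌋ − ⌊1118/565⌋ = 2 − 1 = 1
n=5: ⌊(6·208+286)/565⌋ − ⌊(5·208+286)/565⌋ = ⌊1534/565⌋ − ⌊1326/565⌋ = 2 − 2 = 0
n=6: ⌊(7·208+286)/565⌋ − ⌊(6·208+286)/565⌋ = ⌊1742/565⌋ − ⌊1534/565⌋ = 3 − 2 = 1
n=7: ⌊(8·208+286)/565⌋ − ⌊(7·208+286)/565⌋ = ⌊1950/565⌋ − ⌊1742/565⌋ = 3 − 3 = 0
n=8: ⌊(9·208+286)/565⌋ − ⌊(8·208+286)/565⌋ = ⌊2158/565⌋ − ⌊1950/565⌋ = 3 − 3 = 0
n=9: ⌊(10·208+286)/565⌋ − ⌊(9·208+286)/565⌋ = ⌊2366/565⌋ − ⌊2158/565⌋ = 4 − 3 = 1
n=10: ⌊(11·208+286)/565⌋ − ⌊(10·208+286)/565⌋ = ⌊2574/565⌋ − ⌊2366/565⌋ = 4 − 4 = 0
n=11: ⌊(12·208+286)/565⌋ − ⌊(11·208+286)/565⌋ = ⌊2782/565⌋ − ⌊2574/565⌋ = 4 − 4 = 0
n=12: ⌊(13·208+286)/565⌋ − ⌊(12·208+286)/565⌋ = ⌊2990/565⌋ − ⌊2782/565⌋ = 5 − 4 = 1
n=13: ⌊(14·208+286)/565⌋ − ⌊(13·208+286)/565⌋ = ⌊3198/565⌋ − ⌊2990/565⌋ = 5 − 5 = 0
n=14: ⌊(15·208+286)/565⌋ − ⌊(14·208+286)/565⌋ = ⌊3406/565⌋ − ⌊3198/565⌋ = 6 − 5 = 1
n=15: ⌊(16·208+286)/565⌋ − ⌊(15·208+286)/565⌋ = ⌊3614/565⌋ − ⌊3406/565⌋ = 6 − 6 = 0
n=16: ⌊(17·208+286)/565⌋ − ⌊(16·208+286)/565⌋ = ⌊3822/565⌋ − ⌊3614/565⌋ = 6 − 6 = 0
n=17: ⌊(18·208+286)/565⌋ − ⌊(17·208+286)/565⌋ = ⌊4030/565⌋ − ⌊3822/565⌋ = 7 − 6 = 1
n=18: ⌊(19·208+286)/565⌋ − ⌊(18·208+286)/565⌋ = ⌊4238/565⌋ − ⌊4030/565⌋ = 7 − 7 = 0
n=19: ⌊(20·208+286)/565⌋ − ⌊(19·208+286)/565⌋ = ⌊4446/565⌋ − ⌊4238/565⌋ = 7 − 7 = 0
n=20: ⌊(21·208+286)/565⌋ − ⌊(20·208+286)/565⌋ = ⌊4654/565⌋ − ⌊4446/565⌋ = 8 − 7 = 1
n=21: ⌊(22·208+286)/565⌋ − ⌊(21·208+286)/565⌋ = ⌊4862/565⌋ − ⌊4654/565⌋ = 8 − 8 = 0
n=22: ⌊(23·208+286)/565⌋ − ⌊(22·208+286)/565⌋ = ⌊5070/565⌋ − ⌊4862/565⌋ = 8 − 8 = 0
n=23: ⌊(24·208+286)/565⌋ − ⌊(23·208+286)/565⌋ = ⌊5278/565⌋ − ⌊5070/565⌋ = 9 − 8 = 1
n=24: ⌊(25·208+286)/565⌋ − ⌊(24·208+286)/565⌋ = ⌊5486/565⌋ − ⌊5278/565⌋ = 9 − 9 = 0
n=25: ⌊(26·208+286)/565⌋ − ⌊(25·208+286)/565⌋ = ⌊5694/565⌋ − ⌊5486/565⌋ = 10 − 9 = 1
n=26: ⌊(27·208+286)/565⌋ − ⌊(26·208+286)/565⌋ = ⌊5902/565⌋ − ⌊5694/565⌋ = 10 − 10 = 0
n=27: ⌊(28·208+286)/565⌋ − ⌊(27·208+286)/565⌋ = ⌊6110/565⌋ − ⌊5902/565⌋ = 10 − 10 = 0
n=28: ⌊(29·208+286)/565⌋ − ⌊(28·208+286)/565⌋ = ⌊6318/565⌋ − ⌊6110/565⌋ = 11 − 10 = 1
n=29: ⌊(30·208+286)/565⌋ − ⌊(29·208+286)/565⌋ = ⌊6526/565⌋ − ⌊6318/565⌋ = 11 − 11 = 0
n=30: ⌊(31·208+286)/565⌋ − ⌊(30·208+286)/565⌋ = ⌊6734/565⌋ − ⌊6526/565⌋ = 11 − 11 = 0
n=31: ⌊(32·208+286)/565⌋ − ⌊(31·208+286)/565⌋ = ⌊6942/565⌋ − ⌊6734/565⌋ = 12 − 11 = 1
n=32: ⌊(33·208+286)/565⌋ − ⌊(32·208+286)/565⌋ = ⌊7150/565⌋ − ⌊6942/565⌋ = 12 − 12 = 0
n=33: ⌊(34·208+286)/565⌋ − ⌊(33·208+286)/565⌋ = ⌊7358/565⌋ − ⌊7150/565⌋ = 13 − 12 = 1
n=34: ⌊(35·208+286)/565⌋ − ⌊(34·208+286)/565⌋ = ⌊7566/565⌋ − ⌊7358/565⌋ = 13 − 13 = 0
n=35: ⌊(36·208+286)/565⌋ − ⌊(35·208+286)/565⌋ = ⌊7774/565⌋ − ⌊7566/565⌋ = 13 − 13 = 0
n=36: ⌊(37·208+286)/565⌋ − ⌊(36·208+286)/565⌋ = ⌊7982/565⌋ − ⌊7774/565⌋ = 14 − 13 = 1
n=37: ⌊(38·208+286)/565⌋ − ⌊(37·208+286)/565⌋ = ⌊8190/565⌋ − ⌊7982/565⌋ = 14 − 14 = 0
n=38: ⌊(39·208+286)/565⌋ − ⌊(38·208+286)/565⌋ = ⌊8398/565⌋ − ⌊8190/565⌋ = 14 − 14 = 0
n=39: ⌊(40·208+286)/565⌋ − ⌊(39·208+286)/565⌋ = ⌊8606/565⌋ − ⌊8398/565⌋ = 15 − 14 = 1
n=40: ⌊(41·208+286)/565⌋ − ⌊(40·208+286)/565⌋ = ⌊8814/565⌋ − ⌊8606/565⌋ = 15 − 15 = 0
n=41: ⌊(42·208+286)/565⌋ − ⌊(41·208+286)/565⌋ = ⌊9022/565⌋ − ⌊8814/565⌋ = 15 − 15 = 0
n=42: ⌊(43·208+286)/565⌋ − ⌊(42·208+286)/565⌋ = ⌊9230/565⌋ − ⌊9022/565⌋ = 16 − 15 = 1
n=43: ⌊(44·208+286)/565⌋ − ⌊(43·208+286)/565⌋ = ⌊9438/565⌋ − ⌊9230/565⌋ = 16 − 16 = 0
n=44: ⌊(45·208+286)/565⌋ − ⌊(44·208+286)/565⌋ = ⌊9646/565⌋ − ⌊9438/565⌋ = 17 − 16 = 1
n=45: ⌊(46·208+286)/565⌋ − ⌊(45·208+286)/565⌋ = ⌊9854/565⌋ − ⌊9646/565⌋ = 17 − 17 = 0
n=46: ⌊(47·208+286)/565⌋ − ⌊(46·208+286)/565⌋ = ⌊10062/565⌋ − ⌊9854/565⌋ = 17 − 17 = 0
n=47: ⌊(48·208+286)/565⌋ − ⌊(47·208+286)/565⌋ = ⌊10270/565⌋ − ⌊10062/565⌋ = 18 − 17 = 1
n=48: ⌊(49·208+286)/565⌋ − ⌊(48·208+286)/565⌋ = ⌊10478/565⌋ − ⌊10270/565⌋ = 18 − 18 = 0
n=49: ⌊(50·208+286)/565⌋ − ⌊(49·208+286)/565⌋ = ⌊10686/565⌋ − ⌊10478/565⌋ = 18 − 18 = 0
n=50: ⌊(51·208+286)/565⌋ − ⌊(50·208+286)/565⌋ = ⌊10894/565⌋ − ⌊10686/565⌋ = 19 − 18 = 1
n=51: ⌊(52·208+286)/565⌋ − ⌊(51·208+286)/565⌋ = ⌊11102/565⌋ − ⌊10894/565⌋ = 19 − 19 = 0
n=52: ⌊(53·208+286)/565⌋ − ⌊(52·208+286)/565⌋ = ⌊11310/565⌋ − ⌊11102/565⌋ = 20 − 19 = 1
n=53: ⌊(54·208+286)/565⌋ − ⌊(53·208+286)/565⌋ = ⌊11518/565⌋ − ⌊11310/565⌋ = 20 − 20 = 0

010010100100101001001001010010010100100100101001001010


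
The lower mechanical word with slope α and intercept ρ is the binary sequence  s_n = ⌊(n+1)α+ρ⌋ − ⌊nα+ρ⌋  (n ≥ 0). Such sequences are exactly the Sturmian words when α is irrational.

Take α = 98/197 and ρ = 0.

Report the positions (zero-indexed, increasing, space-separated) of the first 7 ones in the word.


n=0: ⌊98/197⌋−⌊0/197⌋ = 0−0 = 0
n=1: ⌊196/197⌋−⌊98/197⌋ = 0−0 = 0
n=2: ⌊294/197⌋−⌊196/197⌋ = 1−0 = 1  ← one
n=3: ⌊392/197⌋−⌊294/197⌋ = 1−1 = 0
n=4: ⌊490/197⌋−⌊392/197⌋ = 2−1 = 1  ← one
n=5: ⌊588/197⌋−⌊490/197⌋ = 2−2 = 0
n=6: ⌊686/197⌋−⌊588/197⌋ = 3−2 = 1  ← one
n=7: ⌊784/197⌋−⌊686/197⌋ = 3−3 = 0
n=8: ⌊882/197⌋−⌊784/197⌋ = 4−3 = 1  ← one
n=9: ⌊980/197⌋−⌊882/197⌋ = 4−4 = 0
n=10: ⌊1078/197⌋−⌊980/197⌋ = 5−4 = 1  ← one
n=11: ⌊1176/197⌋−⌊1078/197⌋ = 5−5 = 0
n=12: ⌊1274/197⌋−⌊1176/197⌋ = 6−5 = 1  ← one
n=13: ⌊1372/197⌋−⌊1274/197⌋ = 6−6 = 0
n=14: ⌊1470/197⌋−⌊1372/197⌋ = 7−6 = 1  ← one
positions of the first 7 ones: 2 4 6 8 10 12 14

2 4 6 8 10 12 14


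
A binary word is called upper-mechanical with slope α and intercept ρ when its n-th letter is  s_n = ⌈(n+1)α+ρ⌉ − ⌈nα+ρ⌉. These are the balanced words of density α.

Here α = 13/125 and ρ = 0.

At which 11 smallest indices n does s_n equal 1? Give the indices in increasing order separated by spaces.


0 9 19 28 38 48 57 67 76 86 96

n=0: ⌈13/125⌉−⌈0/125⌉ = 1−0 = 1  ← one
n=1: ⌈26/125⌉−⌈13/125⌉ = 1−1 = 0
n=2: ⌈39/125⌉−⌈26/125⌉ = 1−1 = 0
  …
n=9: ⌈130/125⌉−⌈117/125⌉ = 2−1 = 1  ← one
n=10: ⌈143/125⌉−⌈130/125⌉ = 2−2 = 0
n=11: ⌈156/125⌉−⌈143/125⌉ = 2−2 = 0
  …
n=19: ⌈260/125⌉−⌈247/125⌉ = 3−2 = 1  ← one
n=20: ⌈273/125⌉−⌈260/125⌉ = 3−3 = 0
n=21: ⌈286/125⌉−⌈273/125⌉ = 3−3 = 0
  …
n=28: ⌈377/125⌉−⌈364/125⌉ = 4−3 = 1  ← one
n=29: ⌈390/125⌉−⌈377/125⌉ = 4−4 = 0
n=30: ⌈403/125⌉−⌈390/125⌉ = 4−4 = 0
  …
n=38: ⌈507/125⌉−⌈494/125⌉ = 5−4 = 1  ← one
n=39: ⌈520/125⌉−⌈507/125⌉ = 5−5 = 0
n=40: ⌈533/125⌉−⌈520/125⌉ = 5−5 = 0
  …
n=48: ⌈637/125⌉−⌈624/125⌉ = 6−5 = 1  ← one
n=49: ⌈650/125⌉−⌈637/125⌉ = 6−6 = 0
n=50: ⌈663/125⌉−⌈650/125⌉ = 6−6 = 0
  …
n=57: ⌈754/125⌉−⌈741/125⌉ = 7−6 = 1  ← one
n=58: ⌈767/125⌉−⌈754/125⌉ = 7−7 = 0
n=59: ⌈780/125⌉−⌈767/125⌉ = 7−7 = 0
  …
n=67: ⌈884/125⌉−⌈871/125⌉ = 8−7 = 1  ← one
n=68: ⌈897/125⌉−⌈884/125⌉ = 8−8 = 0
n=69: ⌈910/125⌉−⌈897/125⌉ = 8−8 = 0
  …
n=76: ⌈1001/125⌉−⌈988/125⌉ = 9−8 = 1  ← one
n=77: ⌈1014/125⌉−⌈1001/125⌉ = 9−9 = 0
n=78: ⌈1027/125⌉−⌈1014/125⌉ = 9−9 = 0
  …
n=86: ⌈1131/125⌉−⌈1118/125⌉ = 10−9 = 1  ← one
n=87: ⌈1144/125⌉−⌈1131/125⌉ = 10−10 = 0
n=88: ⌈1157/125⌉−⌈1144/125⌉ = 10−10 = 0
  …
n=96: ⌈1261/125⌉−⌈1248/125⌉ = 11−10 = 1  ← one
positions of the first 11 ones: 0 9 19 28 38 48 57 67 76 86 96


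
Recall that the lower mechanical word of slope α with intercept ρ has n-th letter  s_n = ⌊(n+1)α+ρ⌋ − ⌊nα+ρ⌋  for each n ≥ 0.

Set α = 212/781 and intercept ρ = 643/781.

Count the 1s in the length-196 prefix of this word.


54

#1s = Σ_{n=0}^{195} s_n = Σ_{n=0}^{195} (⌊(n+1)α+ρ⌋ − ⌊nα+ρ⌋)
the sum telescopes: every ⌊nα+ρ⌋ with 0 < n < 196 appears once with + and once with −, leaving ⌊196α+ρ⌋ − ⌊0·α+ρ⌋
196α + ρ = (196·212 + 643) / 781 = 42195/781
ρ = 643/781
⌊42195/781⌋ = 54,  ⌊643/781⌋ = 0
#1s = 54 − 0 = 54


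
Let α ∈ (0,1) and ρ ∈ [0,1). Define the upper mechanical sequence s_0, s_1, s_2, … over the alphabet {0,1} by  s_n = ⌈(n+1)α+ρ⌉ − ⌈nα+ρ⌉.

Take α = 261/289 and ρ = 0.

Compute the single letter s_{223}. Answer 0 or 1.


(n+1)α + ρ = (224·261) / 289 = 58464/289
nα + ρ     = (223·261) / 289 = 58203/289
⌈58464/289⌉ = 203,  ⌈58203/289⌉ = 202
s_{223} = 203 − 202 = 1

1


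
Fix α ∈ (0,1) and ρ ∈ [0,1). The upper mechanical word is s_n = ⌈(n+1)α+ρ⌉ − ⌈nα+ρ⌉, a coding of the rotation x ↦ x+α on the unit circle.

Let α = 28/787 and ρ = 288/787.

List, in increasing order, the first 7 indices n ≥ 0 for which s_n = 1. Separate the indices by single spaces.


17 45 74 102 130 158 186

n=0: ⌈316/787⌉−⌈288/787⌉ = 1−1 = 0
n=1: ⌈344/787⌉−⌈316/787⌉ = 1−1 = 0
  …
n=17: ⌈792/787⌉−⌈764/787⌉ = 2−1 = 1  ← one
n=18: ⌈820/787⌉−⌈792/787⌉ = 2−2 = 0
n=19: ⌈848/787⌉−⌈820/787⌉ = 2−2 = 0
  …
n=45: ⌈1576/787⌉−⌈1548/787⌉ = 3−2 = 1  ← one
n=46: ⌈1604/787⌉−⌈1576/787⌉ = 3−3 = 0
n=47: ⌈1632/787⌉−⌈1604/787⌉ = 3−3 = 0
  …
n=74: ⌈2388/787⌉−⌈2360/787⌉ = 4−3 = 1  ← one
n=75: ⌈2416/787⌉−⌈2388/787⌉ = 4−4 = 0
n=76: ⌈2444/787⌉−⌈2416/787⌉ = 4−4 = 0
  …
n=102: ⌈3172/787⌉−⌈3144/787⌉ = 5−4 = 1  ← one
n=103: ⌈3200/787⌉−⌈3172/787⌉ = 5−5 = 0
n=104: ⌈3228/787⌉−⌈3200/787⌉ = 5−5 = 0
  …
n=130: ⌈3956/787⌉−⌈3928/787⌉ = 6−5 = 1  ← one
n=131: ⌈3984/787⌉−⌈3956/787⌉ = 6−6 = 0
n=132: ⌈4012/787⌉−⌈3984/787⌉ = 6−6 = 0
  …
n=158: ⌈4740/787⌉−⌈4712/787⌉ = 7−6 = 1  ← one
n=159: ⌈4768/787⌉−⌈4740/787⌉ = 7−7 = 0
n=160: ⌈4796/787⌉−⌈4768/787⌉ = 7−7 = 0
  …
n=186: ⌈5524/787⌉−⌈5496/787⌉ = 8−7 = 1  ← one
positions of the first 7 ones: 17 45 74 102 130 158 186


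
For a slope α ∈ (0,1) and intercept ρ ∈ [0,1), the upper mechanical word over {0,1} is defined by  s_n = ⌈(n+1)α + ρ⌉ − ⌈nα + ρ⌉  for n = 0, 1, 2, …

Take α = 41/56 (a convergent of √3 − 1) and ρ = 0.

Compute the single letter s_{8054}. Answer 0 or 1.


(n+1)α + ρ = (8055·41) / 56 = 330255/56
nα + ρ     = (8054·41) / 56 = 330214/56
⌈330255/56⌉ = 5898,  ⌈330214/56⌉ = 5897
s_{8054} = 5898 − 5897 = 1

1


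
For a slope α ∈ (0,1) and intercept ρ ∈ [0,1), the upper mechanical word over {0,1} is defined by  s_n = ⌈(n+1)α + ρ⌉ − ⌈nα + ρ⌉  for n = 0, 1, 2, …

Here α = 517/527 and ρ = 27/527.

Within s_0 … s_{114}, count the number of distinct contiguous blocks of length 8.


t_n = ⌈(n·517+27)/527⌉ for n = 0 … 115:
  n=0…9: ⌈27/527⌉=1 ⌈544/527⌉=2 ⌈1061/527⌉=3 ⌈1578/527⌉=3 ⌈2095/527⌉=4 ⌈2612/527⌉=5 ⌈3129/527⌉=6 ⌈3646/527⌉=7 ⌈4163/527⌉=8 ⌈4680/527⌉=9
  n=10…19: ⌈5197/527⌉=10 ⌈5714/527⌉=11 ⌈6231/527⌉=12 ⌈6748/527⌉=13 ⌈7265/527⌉=14 ⌈7782/527⌉=15 ⌈8299/527⌉=16 ⌈8816/527⌉=17 ⌈9333/527⌉=18 ⌈9850/527⌉=19
  n=20…29: ⌈10367/527⌉=20 ⌈10884/527⌉=21 ⌈11401/527⌉=22 ⌈11918/527⌉=23 ⌈12435/527⌉=24 ⌈12952/527⌉=25 ⌈13469/527⌉=26 ⌈13986/527⌉=27 ⌈14503/527⌉=28 ⌈15020/527⌉=29
  n=30…39: ⌈15537/527⌉=30 ⌈16054/527⌉=31 ⌈16571/527⌉=32 ⌈17088/527⌉=33 ⌈17605/527⌉=34 ⌈18122/527⌉=35 ⌈18639/527⌉=36 ⌈19156/527⌉=37 ⌈19673/527⌉=38 ⌈20190/527⌉=39
  n=40…49: ⌈20707/527⌉=40 ⌈21224/527⌉=41 ⌈21741/527⌉=42 ⌈22258/527⌉=43 ⌈22775/527⌉=44 ⌈23292/527⌉=45 ⌈23809/527⌉=46 ⌈24326/527⌉=47 ⌈24843/527⌉=48 ⌈25360/527⌉=49
  n=50…59: ⌈25877/527⌉=50 ⌈26394/527⌉=51 ⌈26911/527⌉=52 ⌈27428/527⌉=53 ⌈27945/527⌉=54 ⌈28462/527⌉=55 ⌈28979/527⌉=55 ⌈29496/527⌉=56 ⌈30013/527⌉=57 ⌈30530/527⌉=58
  n=60…69: ⌈31047/527⌉=59 ⌈31564/527⌉=60 ⌈32081/527⌉=61 ⌈32598/527⌉=62 ⌈33115/527⌉=63 ⌈33632/527⌉=64 ⌈34149/527⌉=65 ⌈34666/527⌉=66 ⌈35183/527⌉=67 ⌈35700/527⌉=68
  n=70…79: ⌈36217/527⌉=69 ⌈36734/527⌉=70 ⌈37251/527⌉=71 ⌈37768/527⌉=72 ⌈38285/527⌉=73 ⌈38802/527⌉=74 ⌈39319/527⌉=75 ⌈39836/527⌉=76 ⌈40353/527⌉=77 ⌈40870/527⌉=78
  n=80…89: ⌈41387/527⌉=79 ⌈41904/527⌉=80 ⌈42421/527⌉=81 ⌈42938/527⌉=82 ⌈43455/527⌉=83 ⌈43972/527⌉=84 ⌈44489/527⌉=85 ⌈45006/527⌉=86 ⌈45523/527⌉=87 ⌈46040/527⌉=88
  n=90…99: ⌈46557/527⌉=89 ⌈47074/527⌉=90 ⌈47591/527⌉=91 ⌈48108/527⌉=92 ⌈48625/527⌉=93 ⌈49142/527⌉=94 ⌈49659/527⌉=95 ⌈50176/527⌉=96 ⌈50693/527⌉=97 ⌈51210/527⌉=98
  n=100…109: ⌈51727/527⌉=99 ⌈52244/527⌉=100 ⌈52761/527⌉=101 ⌈53278/527⌉=102 ⌈53795/527⌉=103 ⌈54312/527⌉=104 ⌈54829/527⌉=105 ⌈55346/527⌉=106 ⌈55863/527⌉=107 ⌈56380/527⌉=107
  n=110…115: ⌈56897/527⌉=108 ⌈57414/527⌉=109 ⌈57931/527⌉=110 ⌈58448/527⌉=111 ⌈58965/527⌉=112 ⌈59482/527⌉=113
s_n = t_(n+1) − t_n for n = 0 … 114 gives
prefix = 1101111111111111111111111111111111111111111111111111111011111111111111111111111111111111111111111111111111110111111
slide a length-8 window over [0..7] … [107..114] (108 windows); first occurrence of each distinct factor:
  [  0..  7] 11011111
  [  1..  8] 10111111
  [  2..  9] 01111111
  [  3.. 10] 11111111
  [ 48.. 55] 11111110
  [ 49.. 56] 11111101
  [ 50.. 57] 11111011
  [ 51.. 58] 11110111
  [ 52.. 59] 11101111
  (the other 99 windows repeat one of these)
distinct factors: {01111111, 10111111, 11011111, 11101111, 11110111, 11111011, 11111101, 11111110, 11111111}
count = 9  (Sturmian bound for length 8 is 9)

9


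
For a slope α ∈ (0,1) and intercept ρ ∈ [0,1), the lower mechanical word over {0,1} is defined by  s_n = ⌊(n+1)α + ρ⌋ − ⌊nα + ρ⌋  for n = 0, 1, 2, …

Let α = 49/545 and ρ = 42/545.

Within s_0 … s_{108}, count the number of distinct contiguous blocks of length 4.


5

t_n = ⌊(n·49+42)/545⌋ for n = 0 … 109:
  n=0…9: ⌊42/545⌋=0 ⌊91/545⌋=0 ⌊140/545⌋=0 ⌊189/545⌋=0 ⌊238/545⌋=0 ⌊287/545⌋=0 ⌊336/545⌋=0 ⌊385/545⌋=0 ⌊434/545⌋=0 ⌊483/545⌋=0
  n=10…19: ⌊532/545⌋=0 ⌊581/545⌋=1 ⌊630/545⌋=1 ⌊679/545⌋=1 ⌊728/545⌋=1 ⌊777/545⌋=1 ⌊826/545⌋=1 ⌊875/545⌋=1 ⌊924/545⌋=1 ⌊973/545⌋=1
  n=20…29: ⌊1022/545⌋=1 ⌊1071/545⌋=1 ⌊1120/545⌋=2 ⌊1169/545⌋=2 ⌊1218/545⌋=2 ⌊1267/545⌋=2 ⌊1316/545⌋=2 ⌊1365/545⌋=2 ⌊1414/545⌋=2 ⌊1463/545⌋=2
  n=30…39: ⌊1512/545⌋=2 ⌊1561/545⌋=2 ⌊1610/545⌋=2 ⌊1659/545⌋=3 ⌊1708/545⌋=3 ⌊1757/545⌋=3 ⌊1806/545⌋=3 ⌊1855/545⌋=3 ⌊1904/545⌋=3 ⌊1953/545⌋=3
  n=40…49: ⌊2002/545⌋=3 ⌊2051/545⌋=3 ⌊2100/545⌋=3 ⌊2149/545⌋=3 ⌊2198/545⌋=4 ⌊2247/545⌋=4 ⌊2296/545⌋=4 ⌊2345/545⌋=4 ⌊2394/545⌋=4 ⌊2443/545⌋=4
  n=50…59: ⌊2492/545⌋=4 ⌊2541/545⌋=4 ⌊2590/545⌋=4 ⌊2639/545⌋=4 ⌊2688/545⌋=4 ⌊2737/545⌋=5 ⌊2786/545⌋=5 ⌊2835/545⌋=5 ⌊2884/545⌋=5 ⌊2933/545⌋=5
  n=60…69: ⌊2982/545⌋=5 ⌊3031/545⌋=5 ⌊3080/545⌋=5 ⌊3129/545⌋=5 ⌊3178/545⌋=5 ⌊3227/545⌋=5 ⌊3276/545⌋=6 ⌊3325/545⌋=6 ⌊3374/545⌋=6 ⌊3423/545⌋=6
  n=70…79: ⌊3472/545⌋=6 ⌊3521/545⌋=6 ⌊3570/545⌋=6 ⌊3619/545⌋=6 ⌊3668/545⌋=6 ⌊3717/545⌋=6 ⌊3766/545⌋=6 ⌊3815/545⌋=7 ⌊3864/545⌋=7 ⌊3913/545⌋=7
  n=80…89: ⌊3962/545⌋=7 ⌊4011/545⌋=7 ⌊4060/545⌋=7 ⌊4109/545⌋=7 ⌊4158/545⌋=7 ⌊4207/545⌋=7 ⌊4256/545⌋=7 ⌊4305/545⌋=7 ⌊4354/545⌋=7 ⌊4403/545⌋=8
  n=90…99: ⌊4452/545⌋=8 ⌊4501/545⌋=8 ⌊4550/545⌋=8 ⌊4599/545⌋=8 ⌊4648/545⌋=8 ⌊4697/545⌋=8 ⌊4746/545⌋=8 ⌊4795/545⌋=8 ⌊4844/545⌋=8 ⌊4893/545⌋=8
  n=100…109: ⌊4942/545⌋=9 ⌊4991/545⌋=9 ⌊5040/545⌋=9 ⌊5089/545⌋=9 ⌊5138/545⌋=9 ⌊5187/545⌋=9 ⌊5236/545⌋=9 ⌊5285/545⌋=9 ⌊5334/545⌋=9 ⌊5383/545⌋=9
s_n = t_(n+1) − t_n for n = 0 … 108 gives
prefix = 0000000000100000000001000000000010000000000100000000001000000000010000000000100000000000100000000001000000000
slide a length-4 window over [0..3] … [105..108] (106 windows); first occurrence of each distinct factor:
  [  0..  3] 0000
  [  7.. 10] 0001
  [  8.. 11] 0010
  [  9.. 12] 0100
  [ 10.. 13] 1000
  (the other 101 windows repeat one of these)
distinct factors: {0000, 0001, 0010, 0100, 1000}
count = 5  (Sturmian bound for length 4 is 5)


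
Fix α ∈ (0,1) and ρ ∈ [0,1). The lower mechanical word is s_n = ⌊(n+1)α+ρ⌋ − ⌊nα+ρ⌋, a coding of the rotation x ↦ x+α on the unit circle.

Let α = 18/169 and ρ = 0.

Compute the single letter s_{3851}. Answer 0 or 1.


(n+1)α + ρ = (3852·18) / 169 = 69336/169
nα + ρ     = (3851·18) / 169 = 69318/169
⌊69336/169⌋ = 410,  ⌊69318/169⌋ = 410
s_{3851} = 410 − 410 = 0

0


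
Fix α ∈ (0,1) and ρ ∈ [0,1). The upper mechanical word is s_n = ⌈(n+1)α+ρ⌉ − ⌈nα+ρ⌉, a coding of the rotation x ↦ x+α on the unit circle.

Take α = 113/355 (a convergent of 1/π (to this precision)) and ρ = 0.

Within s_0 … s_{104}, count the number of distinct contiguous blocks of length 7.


t_n = ⌈(n·113)/355⌉ for n = 0 … 105:
  n=0…9: ⌈0/355⌉=0 ⌈113/355⌉=1 ⌈226/355⌉=1 ⌈339/355⌉=1 ⌈452/355⌉=2 ⌈565/355⌉=2 ⌈678/355⌉=2 ⌈791/355⌉=3 ⌈904/355⌉=3 ⌈1017/355⌉=3
  n=10…19: ⌈1130/355⌉=4 ⌈1243/355⌉=4 ⌈1356/355⌉=4 ⌈1469/355⌉=5 ⌈1582/355⌉=5 ⌈1695/355⌉=5 ⌈1808/355⌉=6 ⌈1921/355⌉=6 ⌈2034/355⌉=6 ⌈2147/355⌉=7
  n=20…29: ⌈2260/355⌉=7 ⌈2373/355⌉=7 ⌈2486/355⌉=8 ⌈2599/355⌉=8 ⌈2712/355⌉=8 ⌈2825/355⌉=8 ⌈2938/355⌉=9 ⌈3051/355⌉=9 ⌈3164/355⌉=9 ⌈3277/355⌉=10
  n=30…39: ⌈3390/355⌉=10 ⌈3503/355⌉=10 ⌈3616/355⌉=11 ⌈3729/355⌉=11 ⌈3842/355⌉=11 ⌈3955/355⌉=12 ⌈4068/355⌉=12 ⌈4181/355⌉=12 ⌈4294/355⌉=13 ⌈4407/355⌉=13
  n=40…49: ⌈4520/355⌉=13 ⌈4633/355⌉=14 ⌈4746/355⌉=14 ⌈4859/355⌉=14 ⌈4972/355⌉=15 ⌈5085/355⌉=15 ⌈5198/355⌉=15 ⌈5311/355⌉=15 ⌈5424/355⌉=16 ⌈5537/355⌉=16
  n=50…59: ⌈5650/355⌉=16 ⌈5763/355⌉=17 ⌈5876/355⌉=17 ⌈5989/355⌉=17 ⌈6102/355⌉=18 ⌈6215/355⌉=18 ⌈6328/355⌉=18 ⌈6441/355⌉=19 ⌈6554/355⌉=19 ⌈6667/355⌉=19
  n=60…69: ⌈6780/355⌉=20 ⌈6893/355⌉=20 ⌈7006/355⌉=20 ⌈7119/355⌉=21 ⌈7232/355⌉=21 ⌈7345/355⌉=21 ⌈7458/355⌉=22 ⌈7571/355⌉=22 ⌈7684/355⌉=22 ⌈7797/355⌉=22
  n=70…79: ⌈7910/355⌉=23 ⌈8023/355⌉=23 ⌈8136/355⌉=23 ⌈8249/355⌉=24 ⌈8362/355⌉=24 ⌈8475/355⌉=24 ⌈8588/355⌉=25 ⌈8701/355⌉=25 ⌈8814/355⌉=25 ⌈8927/355⌉=26
  n=80…89: ⌈9040/355⌉=26 ⌈9153/355⌉=26 ⌈9266/355⌉=27 ⌈9379/355⌉=27 ⌈9492/355⌉=27 ⌈9605/355⌉=28 ⌈9718/355⌉=28 ⌈9831/355⌉=28 ⌈9944/355⌉=29 ⌈10057/355⌉=29
  n=90…99: ⌈10170/355⌉=29 ⌈10283/355⌉=29 ⌈10396/355⌉=30 ⌈10509/355⌉=30 ⌈10622/355⌉=30 ⌈10735/355⌉=31 ⌈10848/355⌉=31 ⌈10961/355⌉=31 ⌈11074/355⌉=32 ⌈11187/355⌉=32
  n=100…105: ⌈11300/355⌉=32 ⌈11413/355⌉=33 ⌈11526/355⌉=33 ⌈11639/355⌉=33 ⌈11752/355⌉=34 ⌈11865/355⌉=34
s_n = t_(n+1) − t_n for n = 0 … 104 gives
prefix = 100100100100100100100100010010010010010010010001001001001001001001000100100100100100100100010010010010010
slide a length-7 window over [0..6] … [98..104] (99 windows); first occurrence of each distinct factor:
  [  0..  6] 1001001
  [  1..  7] 0010010
  [  2..  8] 0100100
  [ 18.. 24] 1001000
  [ 19.. 25] 0010001
  [ 20.. 26] 0100010
  [ 21.. 27] 1000100
  [ 22.. 28] 0001001
  (the other 91 windows repeat one of these)
distinct factors: {0001001, 0010001, 0010010, 0100010, 0100100, 1000100, 1001000, 1001001}
count = 8  (Sturmian bound for length 7 is 8)

8


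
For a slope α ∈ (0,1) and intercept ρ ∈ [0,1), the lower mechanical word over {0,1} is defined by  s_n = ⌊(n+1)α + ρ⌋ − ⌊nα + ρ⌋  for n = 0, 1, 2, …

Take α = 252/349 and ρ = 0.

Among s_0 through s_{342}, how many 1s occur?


247

#1s = Σ_{n=0}^{342} s_n = Σ_{n=0}^{342} (⌊(n+1)α+ρ⌋ − ⌊nα+ρ⌋)
the sum telescopes: every ⌊nα+ρ⌋ with 0 < n < 343 appears once with + and once with −, leaving ⌊343α+ρ⌋ − ⌊0·α+ρ⌋
343α + ρ = (343·252) / 349 = 86436/349
ρ = 0/349
⌊86436/349⌋ = 247,  ⌊0/349⌋ = 0
#1s = 247 − 0 = 247


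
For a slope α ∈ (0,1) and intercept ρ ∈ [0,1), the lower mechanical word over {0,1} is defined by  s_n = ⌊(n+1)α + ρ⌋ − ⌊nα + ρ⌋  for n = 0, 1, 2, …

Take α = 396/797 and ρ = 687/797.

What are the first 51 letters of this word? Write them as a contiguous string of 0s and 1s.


n=0: ⌊(1·396+687)/797⌋ − ⌊(0·396+687)/797⌋ = ⌊1083/797⌋ − ⌊687/797⌋ = 1 − 0 = 1
n=1: ⌊(2·396+687)/797⌋ − ⌊(1·396+687)/797⌋ = ⌊1479/797⌋ − ⌊1083/797⌋ = 1 − 1 = 0
n=2: ⌊(3·396+687)/797⌋ − ⌊(2·396+687)/797⌋ = ⌊1875/797⌋ − ⌊1479/797⌋ = 2 − 1 = 1
n=3: ⌊(4·396+687)/797⌋ − ⌊(3·396+687)/797⌋ = ⌊2271/797⌋ − ⌊1875/797⌋ = 2 − 2 = 0
n=4: ⌊(5·396+687)/797⌋ − ⌊(4·396+687)/797⌋ = ⌊2667/797⌋ − ⌊2271/797⌋ = 3 − 2 = 1
n=5: ⌊(6·396+687)/797⌋ − ⌊(5·396+687)/797⌋ = ⌊3063/797⌋ − ⌊2667/797⌋ = 3 − 3 = 0
n=6: ⌊(7·396+687)/797⌋ − ⌊(6·396+687)/797⌋ = ⌊3459/797⌋ − ⌊3063/797⌋ = 4 − 3 = 1
n=7: ⌊(8·396+687)/797⌋ − ⌊(7·396+687)/797⌋ = ⌊3855/797⌋ − ⌊3459/797⌋ = 4 − 4 = 0
n=8: ⌊(9·396+687)/797⌋ − ⌊(8·396+687)/797⌋ = ⌊4251/797⌋ − ⌊3855/797⌋ = 5 − 4 = 1
n=9: ⌊(10·396+687)/797⌋ − ⌊(9·396+687)/797⌋ = ⌊4647/797⌋ − ⌊4251/797⌋ = 5 − 5 = 0
n=10: ⌊(11·396+687)/797⌋ − ⌊(10·396+687)/797⌋ = ⌊5043/797⌋ − ⌊4647/797⌋ = 6 − 5 = 1
n=11: ⌊(12·396+687)/797⌋ − ⌊(11·396+687)/797⌋ = ⌊5439/797⌋ − ⌊5043/797⌋ = 6 − 6 = 0
n=12: ⌊(13·396+687)/797⌋ − ⌊(12·396+687)/797⌋ = ⌊5835/797⌋ − ⌊5439/797⌋ = 7 − 6 = 1
n=13: ⌊(14·396+687)/797⌋ − ⌊(13·396+687)/797⌋ = ⌊6231/797⌋ − ⌊5835/797⌋ = 7 − 7 = 0
n=14: ⌊(15·396+687)/797⌋ − ⌊(14·396+687)/797⌋ = ⌊6627/797⌋ − ⌊6231/797⌋ = 8 − 7 = 1
n=15: ⌊(16·396+687)/797⌋ − ⌊(15·396+687)/797⌋ = ⌊7023/797⌋ − ⌊6627/797⌋ = 8 − 8 = 0
n=16: ⌊(17·396+687)/797⌋ − ⌊(16·396+687)/797⌋ = ⌊7419/797⌋ − ⌊7023/797⌋ = 9 − 8 = 1
n=17: ⌊(18·396+687)/797⌋ − ⌊(17·396+687)/797⌋ = ⌊7815/797⌋ − ⌊7419/797⌋ = 9 − 9 = 0
n=18: ⌊(19·396+687)/797⌋ − ⌊(18·396+687)/797⌋ = ⌊8211/797⌋ − ⌊7815/797⌋ = 10 − 9 = 1
n=19: ⌊(20·396+687)/797⌋ − ⌊(19·396+687)/797⌋ = ⌊8607/797⌋ − ⌊8211/797⌋ = 10 − 10 = 0
n=20: ⌊(21·396+687)/797⌋ − ⌊(20·396+687)/797⌋ = ⌊9003/797⌋ − ⌊8607/797⌋ = 11 − 10 = 1
n=21: ⌊(22·396+687)/797⌋ − ⌊(21·396+687)/797⌋ = ⌊9399/797⌋ − ⌊9003/797⌋ = 11 − 11 = 0
n=22: ⌊(23·396+687)/797⌋ − ⌊(22·396+687)/797⌋ = ⌊9795/797⌋ − ⌊9399/797⌋ = 12 − 11 = 1
n=23: ⌊(24·396+687)/797⌋ − ⌊(23·396+687)/797⌋ = ⌊10191/797⌋ − ⌊9795/797⌋ = 12 − 12 = 0
n=24: ⌊(25·396+687)/797⌋ − ⌊(24·396+687)/797⌋ = ⌊10587/797⌋ − ⌊10191/797⌋ = 13 − 12 = 1
n=25: ⌊(26·396+687)/797⌋ − ⌊(25·396+687)/797⌋ = ⌊10983/797⌋ − ⌊10587/797⌋ = 13 − 13 = 0
n=26: ⌊(27·396+687)/797⌋ − ⌊(26·396+687)/797⌋ = ⌊11379/797⌋ − ⌊10983/797⌋ = 14 − 13 = 1
n=27: ⌊(28·396+687)/797⌋ − ⌊(27·396+687)/797⌋ = ⌊11775/797⌋ − ⌊11379/797⌋ = 14 − 14 = 0
n=28: ⌊(29·396+687)/797⌋ − ⌊(28·396+687)/797⌋ = ⌊12171/797⌋ − ⌊11775/797⌋ = 15 − 14 = 1
n=29: ⌊(30·396+687)/797⌋ − ⌊(29·396+687)/797⌋ = ⌊12567/797⌋ − ⌊12171/797⌋ = 15 − 15 = 0
n=30: ⌊(31·396+687)/797⌋ − ⌊(30·396+687)/797⌋ = ⌊12963/797⌋ − ⌊12567/797⌋ = 16 − 15 = 1
n=31: ⌊(32·396+687)/797⌋ − ⌊(31·396+687)/797⌋ = ⌊13359/797⌋ − ⌊12963/797⌋ = 16 − 16 = 0
n=32: ⌊(33·396+687)/797⌋ − ⌊(32·396+687)/797⌋ = ⌊13755/797⌋ − ⌊13359/797⌋ = 17 − 16 = 1
n=33: ⌊(34·396+687)/797⌋ − ⌊(33·396+687)/797⌋ = ⌊14151/797⌋ − ⌊13755/797⌋ = 17 − 17 = 0
n=34: ⌊(35·396+687)/797⌋ − ⌊(34·396+687)/797⌋ = ⌊14547/797⌋ − ⌊14151/797⌋ = 18 − 17 = 1
n=35: ⌊(36·396+687)/797⌋ − ⌊(35·396+687)/797⌋ = ⌊14943/797⌋ − ⌊14547/797⌋ = 18 − 18 = 0
n=36: ⌊(37·396+687)/797⌋ − ⌊(36·396+687)/797⌋ = ⌊15339/797⌋ − ⌊14943/797⌋ = 19 − 18 = 1
n=37: ⌊(38·396+687)/797⌋ − ⌊(37·396+687)/797⌋ = ⌊15735/797⌋ − ⌊15339/797⌋ = 19 − 19 = 0
n=38: ⌊(39·396+687)/797⌋ − ⌊(38·396+687)/797⌋ = ⌊16131/797⌋ − ⌊15735/797⌋ = 20 − 19 = 1
n=39: ⌊(40·396+687)/797⌋ − ⌊(39·396+687)/797⌋ = ⌊16527/797⌋ − ⌊16131/797⌋ = 20 − 20 = 0
n=40: ⌊(41·396+687)/797⌋ − ⌊(40·396+687)/797⌋ = ⌊16923/797⌋ − ⌊16527/797⌋ = 21 − 20 = 1
n=41: ⌊(42·396+687)/797⌋ − ⌊(41·396+687)/797⌋ = ⌊17319/797⌋ − ⌊16923/797⌋ = 21 − 21 = 0
n=42: ⌊(43·396+687)/797⌋ − ⌊(42·396+687)/797⌋ = ⌊17715/797⌋ − ⌊17319/797⌋ = 22 − 21 = 1
n=43: ⌊(44·396+687)/797⌋ − ⌊(43·396+687)/797⌋ = ⌊18111/797⌋ − ⌊17715/797⌋ = 22 − 22 = 0
n=44: ⌊(45·396+687)/797⌋ − ⌊(44·396+687)/797⌋ = ⌊18507/797⌋ − ⌊18111/797⌋ = 23 − 22 = 1
n=45: ⌊(46·396+687)/797⌋ − ⌊(45·396+687)/797⌋ = ⌊18903/797⌋ − ⌊18507/797⌋ = 23 − 23 = 0
n=46: ⌊(47·396+687)/797⌋ − ⌊(46·396+687)/797⌋ = ⌊19299/797⌋ − ⌊18903/797⌋ = 24 − 23 = 1
n=47: ⌊(48·396+687)/797⌋ − ⌊(47·396+687)/797⌋ = ⌊19695/797⌋ − ⌊19299/797⌋ = 24 − 24 = 0
n=48: ⌊(49·396+687)/797⌋ − ⌊(48·396+687)/797⌋ = ⌊20091/797⌋ − ⌊19695/797⌋ = 25 − 24 = 1
n=49: ⌊(50·396+687)/797⌋ − ⌊(49·396+687)/797⌋ = ⌊20487/797⌋ − ⌊20091/797⌋ = 25 − 25 = 0
n=50: ⌊(51·396+687)/797⌋ − ⌊(50·396+687)/797⌋ = ⌊20883/797⌋ − ⌊20487/797⌋ = 26 − 25 = 1

101010101010101010101010101010101010101010101010101


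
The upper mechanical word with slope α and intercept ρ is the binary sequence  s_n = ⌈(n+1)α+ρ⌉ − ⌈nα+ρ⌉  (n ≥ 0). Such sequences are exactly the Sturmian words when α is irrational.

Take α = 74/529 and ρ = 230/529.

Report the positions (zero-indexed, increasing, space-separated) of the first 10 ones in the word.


n=0: ⌈304/529⌉−⌈230/529⌉ = 1−1 = 0
n=1: ⌈378/529⌉−⌈304/529⌉ = 1−1 = 0
  …
n=4: ⌈600/529⌉−⌈526/529⌉ = 2−1 = 1  ← one
n=5: ⌈674/529⌉−⌈600/529⌉ = 2−2 = 0
n=6: ⌈748/529⌉−⌈674/529⌉ = 2−2 = 0
  …
n=11: ⌈1118/529⌉−⌈1044/529⌉ = 3−2 = 1  ← one
n=12: ⌈1192/529⌉−⌈1118/529⌉ = 3−3 = 0
n=13: ⌈1266/529⌉−⌈1192/529⌉ = 3−3 = 0
  …
n=18: ⌈1636/529⌉−⌈1562/529⌉ = 4−3 = 1  ← one
n=19: ⌈1710/529⌉−⌈1636/529⌉ = 4−4 = 0
n=20: ⌈1784/529⌉−⌈1710/529⌉ = 4−4 = 0
  …
n=25: ⌈2154/529⌉−⌈2080/529⌉ = 5−4 = 1  ← one
n=26: ⌈2228/529⌉−⌈2154/529⌉ = 5−5 = 0
n=27: ⌈2302/529⌉−⌈2228/529⌉ = 5−5 = 0
  …
n=32: ⌈2672/529⌉−⌈2598/529⌉ = 6−5 = 1  ← one
n=33: ⌈2746/529⌉−⌈2672/529⌉ = 6−6 = 0
n=34: ⌈2820/529⌉−⌈2746/529⌉ = 6−6 = 0
  …
n=39: ⌈3190/529⌉−⌈3116/529⌉ = 7−6 = 1  ← one
n=40: ⌈3264/529⌉−⌈3190/529⌉ = 7−7 = 0
n=41: ⌈3338/529⌉−⌈3264/529⌉ = 7−7 = 0
  …
n=46: ⌈3708/529⌉−⌈3634/529⌉ = 8−7 = 1  ← one
n=47: ⌈3782/529⌉−⌈3708/529⌉ = 8−8 = 0
n=48: ⌈3856/529⌉−⌈3782/529⌉ = 8−8 = 0
  …
n=54: ⌈4300/529⌉−⌈4226/529⌉ = 9−8 = 1  ← one
n=55: ⌈4374/529⌉−⌈4300/529⌉ = 9−9 = 0
n=56: ⌈4448/529⌉−⌈4374/529⌉ = 9−9 = 0
  …
n=61: ⌈4818/529⌉−⌈4744/529⌉ = 10−9 = 1  ← one
n=62: ⌈4892/529⌉−⌈4818/529⌉ = 10−10 = 0
n=63: ⌈4966/529⌉−⌈4892/529⌉ = 10−10 = 0
  …
n=68: ⌈5336/529⌉−⌈5262/529⌉ = 11−10 = 1  ← one
positions of the first 10 ones: 4 11 18 25 32 39 46 54 61 68

4 11 18 25 32 39 46 54 61 68
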